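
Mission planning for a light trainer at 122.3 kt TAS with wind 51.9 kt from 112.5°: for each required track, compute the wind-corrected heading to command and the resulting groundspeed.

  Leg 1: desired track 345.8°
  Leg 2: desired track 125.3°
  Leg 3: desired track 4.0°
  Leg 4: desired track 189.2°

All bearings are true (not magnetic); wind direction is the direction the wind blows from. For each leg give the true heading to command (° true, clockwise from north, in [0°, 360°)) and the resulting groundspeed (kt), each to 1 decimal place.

Leg 1: desired track 345.8°; wind correction +19.9° → command heading 5.7°, groundspeed 146.0 kt
Leg 2: desired track 125.3°; wind correction -5.4° → command heading 119.9°, groundspeed 71.1 kt
Leg 3: desired track 4.0°; wind correction +23.7° → command heading 27.7°, groundspeed 128.4 kt
Leg 4: desired track 189.2°; wind correction -24.4° → command heading 164.8°, groundspeed 99.4 kt

Leg 1: heading=5.7°, groundspeed=146.0 kt
Leg 2: heading=119.9°, groundspeed=71.1 kt
Leg 3: heading=27.7°, groundspeed=128.4 kt
Leg 4: heading=164.8°, groundspeed=99.4 kt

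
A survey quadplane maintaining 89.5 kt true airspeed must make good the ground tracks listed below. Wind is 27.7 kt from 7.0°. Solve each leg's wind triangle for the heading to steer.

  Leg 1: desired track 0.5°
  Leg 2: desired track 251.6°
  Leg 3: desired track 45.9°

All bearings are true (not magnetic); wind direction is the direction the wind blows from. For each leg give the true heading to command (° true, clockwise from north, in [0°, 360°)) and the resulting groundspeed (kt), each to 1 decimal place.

Leg 1: desired track 0.5°; wind correction +2.0° → command heading 2.5°, groundspeed 61.9 kt
Leg 2: desired track 251.6°; wind correction +16.2° → command heading 267.8°, groundspeed 97.8 kt
Leg 3: desired track 45.9°; wind correction -11.2° → command heading 34.7°, groundspeed 66.2 kt

Leg 1: heading=2.5°, groundspeed=61.9 kt
Leg 2: heading=267.8°, groundspeed=97.8 kt
Leg 3: heading=34.7°, groundspeed=66.2 kt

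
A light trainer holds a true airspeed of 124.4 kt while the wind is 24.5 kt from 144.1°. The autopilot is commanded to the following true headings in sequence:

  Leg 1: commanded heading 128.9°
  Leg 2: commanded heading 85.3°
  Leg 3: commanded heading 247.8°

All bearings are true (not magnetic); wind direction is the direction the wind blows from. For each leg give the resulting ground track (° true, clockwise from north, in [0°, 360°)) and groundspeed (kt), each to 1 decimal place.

Leg 1: track=125.3°, groundspeed=101.0 kt
Leg 2: track=74.7°, groundspeed=113.7 kt
Leg 3: track=258.2°, groundspeed=132.4 kt

Leg 1: heading 128.9°; drift -3.6° → track 125.3°, groundspeed 101.0 kt
Leg 2: heading 85.3°; drift -10.6° → track 74.7°, groundspeed 113.7 kt
Leg 3: heading 247.8°; drift +10.4° → track 258.2°, groundspeed 132.4 kt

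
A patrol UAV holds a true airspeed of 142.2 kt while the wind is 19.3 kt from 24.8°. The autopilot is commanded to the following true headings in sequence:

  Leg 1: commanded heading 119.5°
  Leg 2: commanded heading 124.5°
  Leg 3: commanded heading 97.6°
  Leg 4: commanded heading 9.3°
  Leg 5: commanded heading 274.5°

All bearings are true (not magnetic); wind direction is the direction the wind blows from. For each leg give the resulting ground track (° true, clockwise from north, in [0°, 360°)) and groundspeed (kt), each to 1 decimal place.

Leg 1: heading 119.5°; drift +7.6° → track 127.1°, groundspeed 145.1 kt
Leg 2: heading 124.5°; drift +7.5° → track 132.0°, groundspeed 146.7 kt
Leg 3: heading 97.6°; drift +7.7° → track 105.3°, groundspeed 137.7 kt
Leg 4: heading 9.3°; drift -2.4° → track 6.9°, groundspeed 123.7 kt
Leg 5: heading 274.5°; drift -6.9° → track 267.6°, groundspeed 150.0 kt

Leg 1: track=127.1°, groundspeed=145.1 kt
Leg 2: track=132.0°, groundspeed=146.7 kt
Leg 3: track=105.3°, groundspeed=137.7 kt
Leg 4: track=6.9°, groundspeed=123.7 kt
Leg 5: track=267.6°, groundspeed=150.0 kt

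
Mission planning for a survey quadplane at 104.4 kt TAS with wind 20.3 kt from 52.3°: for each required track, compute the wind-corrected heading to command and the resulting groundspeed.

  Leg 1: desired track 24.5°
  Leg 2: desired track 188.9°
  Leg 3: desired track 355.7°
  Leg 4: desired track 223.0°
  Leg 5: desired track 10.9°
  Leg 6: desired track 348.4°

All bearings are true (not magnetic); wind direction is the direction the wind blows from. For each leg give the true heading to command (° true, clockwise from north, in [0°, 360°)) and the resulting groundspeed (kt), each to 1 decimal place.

Leg 1: heading=29.7°, groundspeed=86.0 kt
Leg 2: heading=181.2°, groundspeed=118.2 kt
Leg 3: heading=5.0°, groundspeed=91.8 kt
Leg 4: heading=221.2°, groundspeed=124.4 kt
Leg 5: heading=18.3°, groundspeed=88.3 kt
Leg 6: heading=358.5°, groundspeed=93.9 kt

Leg 1: desired track 24.5°; wind correction +5.2° → command heading 29.7°, groundspeed 86.0 kt
Leg 2: desired track 188.9°; wind correction -7.7° → command heading 181.2°, groundspeed 118.2 kt
Leg 3: desired track 355.7°; wind correction +9.3° → command heading 5.0°, groundspeed 91.8 kt
Leg 4: desired track 223.0°; wind correction -1.8° → command heading 221.2°, groundspeed 124.4 kt
Leg 5: desired track 10.9°; wind correction +7.4° → command heading 18.3°, groundspeed 88.3 kt
Leg 6: desired track 348.4°; wind correction +10.1° → command heading 358.5°, groundspeed 93.9 kt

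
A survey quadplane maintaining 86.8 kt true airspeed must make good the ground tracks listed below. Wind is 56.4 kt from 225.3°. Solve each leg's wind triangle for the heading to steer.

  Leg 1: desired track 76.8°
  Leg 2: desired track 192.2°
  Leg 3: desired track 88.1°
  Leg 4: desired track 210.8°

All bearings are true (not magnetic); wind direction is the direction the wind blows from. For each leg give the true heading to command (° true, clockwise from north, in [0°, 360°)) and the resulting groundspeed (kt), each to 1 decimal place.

Leg 1: heading=96.6°, groundspeed=129.7 kt
Leg 2: heading=213.0°, groundspeed=33.9 kt
Leg 3: heading=114.3°, groundspeed=119.3 kt
Leg 4: heading=220.2°, groundspeed=31.0 kt

Leg 1: desired track 76.8°; wind correction +19.8° → command heading 96.6°, groundspeed 129.7 kt
Leg 2: desired track 192.2°; wind correction +20.8° → command heading 213.0°, groundspeed 33.9 kt
Leg 3: desired track 88.1°; wind correction +26.2° → command heading 114.3°, groundspeed 119.3 kt
Leg 4: desired track 210.8°; wind correction +9.4° → command heading 220.2°, groundspeed 31.0 kt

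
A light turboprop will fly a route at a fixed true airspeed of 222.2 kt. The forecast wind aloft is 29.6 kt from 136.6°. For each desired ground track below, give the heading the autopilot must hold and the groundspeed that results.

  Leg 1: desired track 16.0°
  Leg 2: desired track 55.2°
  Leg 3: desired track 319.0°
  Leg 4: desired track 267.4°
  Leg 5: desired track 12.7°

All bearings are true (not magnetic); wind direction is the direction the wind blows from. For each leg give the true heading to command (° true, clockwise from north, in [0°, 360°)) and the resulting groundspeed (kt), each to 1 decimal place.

Leg 1: heading=22.6°, groundspeed=235.8 kt
Leg 2: heading=62.8°, groundspeed=215.8 kt
Leg 3: heading=319.3°, groundspeed=251.8 kt
Leg 4: heading=261.6°, groundspeed=240.4 kt
Leg 5: heading=19.0°, groundspeed=237.3 kt

Leg 1: desired track 16.0°; wind correction +6.6° → command heading 22.6°, groundspeed 235.8 kt
Leg 2: desired track 55.2°; wind correction +7.6° → command heading 62.8°, groundspeed 215.8 kt
Leg 3: desired track 319.0°; wind correction +0.3° → command heading 319.3°, groundspeed 251.8 kt
Leg 4: desired track 267.4°; wind correction -5.8° → command heading 261.6°, groundspeed 240.4 kt
Leg 5: desired track 12.7°; wind correction +6.3° → command heading 19.0°, groundspeed 237.3 kt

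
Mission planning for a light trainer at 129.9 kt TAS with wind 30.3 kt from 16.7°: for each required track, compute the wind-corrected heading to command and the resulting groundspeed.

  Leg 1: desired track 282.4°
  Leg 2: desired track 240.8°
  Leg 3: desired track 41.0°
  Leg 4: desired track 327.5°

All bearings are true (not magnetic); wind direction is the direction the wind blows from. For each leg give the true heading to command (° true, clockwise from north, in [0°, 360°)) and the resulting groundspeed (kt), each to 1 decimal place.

Leg 1: heading=295.9°, groundspeed=128.6 kt
Leg 2: heading=250.1°, groundspeed=149.9 kt
Leg 3: heading=35.5°, groundspeed=101.7 kt
Leg 4: heading=337.7°, groundspeed=108.1 kt

Leg 1: desired track 282.4°; wind correction +13.5° → command heading 295.9°, groundspeed 128.6 kt
Leg 2: desired track 240.8°; wind correction +9.3° → command heading 250.1°, groundspeed 149.9 kt
Leg 3: desired track 41.0°; wind correction -5.5° → command heading 35.5°, groundspeed 101.7 kt
Leg 4: desired track 327.5°; wind correction +10.2° → command heading 337.7°, groundspeed 108.1 kt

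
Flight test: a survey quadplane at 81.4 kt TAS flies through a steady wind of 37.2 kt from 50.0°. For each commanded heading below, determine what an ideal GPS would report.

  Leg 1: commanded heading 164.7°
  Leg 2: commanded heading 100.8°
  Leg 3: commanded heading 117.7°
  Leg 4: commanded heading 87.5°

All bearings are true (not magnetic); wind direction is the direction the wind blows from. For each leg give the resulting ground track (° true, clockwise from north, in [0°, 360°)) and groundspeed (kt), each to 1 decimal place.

Leg 1: track=183.9°, groundspeed=102.7 kt
Leg 2: track=127.3°, groundspeed=64.7 kt
Leg 3: track=144.8°, groundspeed=75.6 kt
Leg 4: track=111.1°, groundspeed=56.6 kt

Leg 1: heading 164.7°; drift +19.2° → track 183.9°, groundspeed 102.7 kt
Leg 2: heading 100.8°; drift +26.5° → track 127.3°, groundspeed 64.7 kt
Leg 3: heading 117.7°; drift +27.1° → track 144.8°, groundspeed 75.6 kt
Leg 4: heading 87.5°; drift +23.6° → track 111.1°, groundspeed 56.6 kt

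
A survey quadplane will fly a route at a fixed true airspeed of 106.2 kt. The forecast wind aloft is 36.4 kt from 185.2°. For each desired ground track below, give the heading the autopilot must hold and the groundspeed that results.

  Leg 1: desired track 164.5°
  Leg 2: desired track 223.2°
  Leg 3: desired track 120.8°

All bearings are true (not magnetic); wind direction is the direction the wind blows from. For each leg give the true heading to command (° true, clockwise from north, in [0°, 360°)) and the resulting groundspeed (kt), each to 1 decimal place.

Leg 1: desired track 164.5°; wind correction +7.0° → command heading 171.5°, groundspeed 71.4 kt
Leg 2: desired track 223.2°; wind correction -12.2° → command heading 211.0°, groundspeed 75.1 kt
Leg 3: desired track 120.8°; wind correction +18.0° → command heading 138.8°, groundspeed 85.3 kt

Leg 1: heading=171.5°, groundspeed=71.4 kt
Leg 2: heading=211.0°, groundspeed=75.1 kt
Leg 3: heading=138.8°, groundspeed=85.3 kt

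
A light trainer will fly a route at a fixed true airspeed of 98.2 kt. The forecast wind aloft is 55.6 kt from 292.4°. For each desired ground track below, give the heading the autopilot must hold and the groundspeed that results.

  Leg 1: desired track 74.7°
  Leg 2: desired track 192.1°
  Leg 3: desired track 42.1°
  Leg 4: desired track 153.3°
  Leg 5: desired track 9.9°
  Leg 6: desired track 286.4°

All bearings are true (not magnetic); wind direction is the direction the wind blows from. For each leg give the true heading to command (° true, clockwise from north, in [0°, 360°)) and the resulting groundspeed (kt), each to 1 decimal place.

Leg 1: desired track 74.7°; wind correction -20.3° → command heading 54.4°, groundspeed 136.1 kt
Leg 2: desired track 192.1°; wind correction +33.9° → command heading 226.0°, groundspeed 91.5 kt
Leg 3: desired track 42.1°; wind correction -32.2° → command heading 9.9°, groundspeed 101.8 kt
Leg 4: desired track 153.3°; wind correction +21.8° → command heading 175.1°, groundspeed 133.2 kt
Leg 5: desired track 9.9°; wind correction -33.6° → command heading 336.3°, groundspeed 69.8 kt
Leg 6: desired track 286.4°; wind correction +3.4° → command heading 289.8°, groundspeed 42.7 kt

Leg 1: heading=54.4°, groundspeed=136.1 kt
Leg 2: heading=226.0°, groundspeed=91.5 kt
Leg 3: heading=9.9°, groundspeed=101.8 kt
Leg 4: heading=175.1°, groundspeed=133.2 kt
Leg 5: heading=336.3°, groundspeed=69.8 kt
Leg 6: heading=289.8°, groundspeed=42.7 kt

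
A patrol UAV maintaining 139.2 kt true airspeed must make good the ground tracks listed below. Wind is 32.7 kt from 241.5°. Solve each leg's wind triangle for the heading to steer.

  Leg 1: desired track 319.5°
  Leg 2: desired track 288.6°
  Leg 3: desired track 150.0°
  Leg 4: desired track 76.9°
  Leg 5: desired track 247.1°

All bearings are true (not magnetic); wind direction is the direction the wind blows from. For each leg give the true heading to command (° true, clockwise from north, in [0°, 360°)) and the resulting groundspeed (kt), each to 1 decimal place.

Leg 1: heading=306.2°, groundspeed=128.7 kt
Leg 2: heading=278.7°, groundspeed=114.9 kt
Leg 3: heading=163.6°, groundspeed=136.2 kt
Leg 4: heading=80.5°, groundspeed=170.5 kt
Leg 5: heading=245.8°, groundspeed=106.6 kt

Leg 1: desired track 319.5°; wind correction -13.3° → command heading 306.2°, groundspeed 128.7 kt
Leg 2: desired track 288.6°; wind correction -9.9° → command heading 278.7°, groundspeed 114.9 kt
Leg 3: desired track 150.0°; wind correction +13.6° → command heading 163.6°, groundspeed 136.2 kt
Leg 4: desired track 76.9°; wind correction +3.6° → command heading 80.5°, groundspeed 170.5 kt
Leg 5: desired track 247.1°; wind correction -1.3° → command heading 245.8°, groundspeed 106.6 kt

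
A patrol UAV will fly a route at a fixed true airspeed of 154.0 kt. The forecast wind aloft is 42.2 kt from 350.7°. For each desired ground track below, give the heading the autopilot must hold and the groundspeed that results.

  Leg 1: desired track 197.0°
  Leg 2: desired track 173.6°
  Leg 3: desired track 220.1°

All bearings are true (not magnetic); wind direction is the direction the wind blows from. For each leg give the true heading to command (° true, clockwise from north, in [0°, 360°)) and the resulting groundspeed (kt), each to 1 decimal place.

Leg 1: desired track 197.0°; wind correction +7.0° → command heading 204.0°, groundspeed 190.7 kt
Leg 2: desired track 173.6°; wind correction +0.8° → command heading 174.4°, groundspeed 196.1 kt
Leg 3: desired track 220.1°; wind correction +12.0° → command heading 232.1°, groundspeed 178.1 kt

Leg 1: heading=204.0°, groundspeed=190.7 kt
Leg 2: heading=174.4°, groundspeed=196.1 kt
Leg 3: heading=232.1°, groundspeed=178.1 kt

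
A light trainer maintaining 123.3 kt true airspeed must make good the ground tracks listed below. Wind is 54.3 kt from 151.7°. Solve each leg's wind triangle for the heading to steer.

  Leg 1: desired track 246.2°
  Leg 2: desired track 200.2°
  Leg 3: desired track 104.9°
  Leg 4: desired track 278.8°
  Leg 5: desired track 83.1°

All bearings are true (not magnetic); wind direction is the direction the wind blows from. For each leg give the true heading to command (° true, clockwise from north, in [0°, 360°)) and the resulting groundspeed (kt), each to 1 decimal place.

Leg 1: desired track 246.2°; wind correction -26.0° → command heading 220.2°, groundspeed 115.0 kt
Leg 2: desired track 200.2°; wind correction -19.3° → command heading 180.9°, groundspeed 80.4 kt
Leg 3: desired track 104.9°; wind correction +18.7° → command heading 123.6°, groundspeed 79.6 kt
Leg 4: desired track 278.8°; wind correction -20.6° → command heading 258.2°, groundspeed 148.2 kt
Leg 5: desired track 83.1°; wind correction +24.2° → command heading 107.3°, groundspeed 92.6 kt

Leg 1: heading=220.2°, groundspeed=115.0 kt
Leg 2: heading=180.9°, groundspeed=80.4 kt
Leg 3: heading=123.6°, groundspeed=79.6 kt
Leg 4: heading=258.2°, groundspeed=148.2 kt
Leg 5: heading=107.3°, groundspeed=92.6 kt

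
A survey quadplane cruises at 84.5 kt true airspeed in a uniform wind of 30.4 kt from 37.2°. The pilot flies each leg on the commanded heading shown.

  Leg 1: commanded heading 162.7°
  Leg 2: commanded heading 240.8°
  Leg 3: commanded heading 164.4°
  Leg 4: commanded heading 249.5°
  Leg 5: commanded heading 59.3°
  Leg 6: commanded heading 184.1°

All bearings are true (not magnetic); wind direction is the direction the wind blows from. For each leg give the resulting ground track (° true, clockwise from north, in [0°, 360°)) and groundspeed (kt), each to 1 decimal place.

Leg 1: heading 162.7°; drift +13.6° → track 176.3°, groundspeed 105.1 kt
Leg 2: heading 240.8°; drift -6.2° → track 234.6°, groundspeed 113.0 kt
Leg 3: heading 164.4°; drift +13.2° → track 177.6°, groundspeed 105.7 kt
Leg 4: heading 249.5°; drift -8.4° → track 241.1°, groundspeed 111.4 kt
Leg 5: heading 59.3°; drift +11.5° → track 70.8°, groundspeed 57.5 kt
Leg 6: heading 184.1°; drift +8.6° → track 192.7°, groundspeed 111.2 kt

Leg 1: track=176.3°, groundspeed=105.1 kt
Leg 2: track=234.6°, groundspeed=113.0 kt
Leg 3: track=177.6°, groundspeed=105.7 kt
Leg 4: track=241.1°, groundspeed=111.4 kt
Leg 5: track=70.8°, groundspeed=57.5 kt
Leg 6: track=192.7°, groundspeed=111.2 kt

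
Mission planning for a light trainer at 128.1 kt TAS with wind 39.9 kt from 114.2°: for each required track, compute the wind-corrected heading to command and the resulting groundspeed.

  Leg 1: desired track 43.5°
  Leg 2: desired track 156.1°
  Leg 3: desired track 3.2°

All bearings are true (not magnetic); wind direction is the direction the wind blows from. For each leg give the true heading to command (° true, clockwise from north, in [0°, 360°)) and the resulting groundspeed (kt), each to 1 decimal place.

Leg 1: heading=60.6°, groundspeed=109.3 kt
Leg 2: heading=144.1°, groundspeed=95.6 kt
Leg 3: heading=20.1°, groundspeed=136.9 kt

Leg 1: desired track 43.5°; wind correction +17.1° → command heading 60.6°, groundspeed 109.3 kt
Leg 2: desired track 156.1°; wind correction -12.0° → command heading 144.1°, groundspeed 95.6 kt
Leg 3: desired track 3.2°; wind correction +16.9° → command heading 20.1°, groundspeed 136.9 kt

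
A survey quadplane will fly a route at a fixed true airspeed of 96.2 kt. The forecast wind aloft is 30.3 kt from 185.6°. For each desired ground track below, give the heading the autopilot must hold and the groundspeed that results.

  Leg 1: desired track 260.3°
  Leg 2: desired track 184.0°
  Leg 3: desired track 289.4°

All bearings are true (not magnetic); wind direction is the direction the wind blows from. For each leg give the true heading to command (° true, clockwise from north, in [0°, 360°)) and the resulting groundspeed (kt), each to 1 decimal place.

Leg 1: desired track 260.3°; wind correction -17.7° → command heading 242.6°, groundspeed 83.7 kt
Leg 2: desired track 184.0°; wind correction +0.5° → command heading 184.5°, groundspeed 65.9 kt
Leg 3: desired track 289.4°; wind correction -17.8° → command heading 271.6°, groundspeed 98.8 kt

Leg 1: heading=242.6°, groundspeed=83.7 kt
Leg 2: heading=184.5°, groundspeed=65.9 kt
Leg 3: heading=271.6°, groundspeed=98.8 kt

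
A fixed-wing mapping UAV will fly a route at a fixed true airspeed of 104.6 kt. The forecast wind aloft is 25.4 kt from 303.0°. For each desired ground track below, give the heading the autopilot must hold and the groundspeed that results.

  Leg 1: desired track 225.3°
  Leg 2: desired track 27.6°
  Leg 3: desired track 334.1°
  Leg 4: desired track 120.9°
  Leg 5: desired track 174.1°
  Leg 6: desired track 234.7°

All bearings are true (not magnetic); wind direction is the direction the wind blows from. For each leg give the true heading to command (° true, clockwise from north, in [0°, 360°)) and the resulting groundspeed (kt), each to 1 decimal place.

Leg 1: heading=239.0°, groundspeed=96.2 kt
Leg 2: heading=13.6°, groundspeed=99.1 kt
Leg 3: heading=326.9°, groundspeed=82.0 kt
Leg 4: heading=120.4°, groundspeed=130.0 kt
Leg 5: heading=185.0°, groundspeed=118.7 kt
Leg 6: heading=247.7°, groundspeed=92.5 kt

Leg 1: desired track 225.3°; wind correction +13.7° → command heading 239.0°, groundspeed 96.2 kt
Leg 2: desired track 27.6°; wind correction -14.0° → command heading 13.6°, groundspeed 99.1 kt
Leg 3: desired track 334.1°; wind correction -7.2° → command heading 326.9°, groundspeed 82.0 kt
Leg 4: desired track 120.9°; wind correction -0.5° → command heading 120.4°, groundspeed 130.0 kt
Leg 5: desired track 174.1°; wind correction +10.9° → command heading 185.0°, groundspeed 118.7 kt
Leg 6: desired track 234.7°; wind correction +13.0° → command heading 247.7°, groundspeed 92.5 kt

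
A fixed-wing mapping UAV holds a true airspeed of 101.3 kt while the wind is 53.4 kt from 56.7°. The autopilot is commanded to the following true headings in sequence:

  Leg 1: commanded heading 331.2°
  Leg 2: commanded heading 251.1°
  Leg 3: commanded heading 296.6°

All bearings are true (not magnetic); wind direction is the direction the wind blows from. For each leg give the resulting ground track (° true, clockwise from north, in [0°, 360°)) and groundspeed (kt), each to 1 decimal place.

Leg 1: track=302.5°, groundspeed=110.7 kt
Leg 2: track=246.1°, groundspeed=153.6 kt
Leg 3: track=276.8°, groundspeed=136.2 kt

Leg 1: heading 331.2°; drift -28.7° → track 302.5°, groundspeed 110.7 kt
Leg 2: heading 251.1°; drift -5.0° → track 246.1°, groundspeed 153.6 kt
Leg 3: heading 296.6°; drift -19.8° → track 276.8°, groundspeed 136.2 kt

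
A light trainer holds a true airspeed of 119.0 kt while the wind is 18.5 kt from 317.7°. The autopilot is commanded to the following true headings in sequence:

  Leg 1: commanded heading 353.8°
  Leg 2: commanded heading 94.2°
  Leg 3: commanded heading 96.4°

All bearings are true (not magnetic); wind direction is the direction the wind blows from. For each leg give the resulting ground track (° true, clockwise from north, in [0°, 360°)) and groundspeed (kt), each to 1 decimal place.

Leg 1: track=359.8°, groundspeed=104.6 kt
Leg 2: track=99.7°, groundspeed=133.0 kt
Leg 3: track=101.6°, groundspeed=133.5 kt

Leg 1: heading 353.8°; drift +6.0° → track 359.8°, groundspeed 104.6 kt
Leg 2: heading 94.2°; drift +5.5° → track 99.7°, groundspeed 133.0 kt
Leg 3: heading 96.4°; drift +5.2° → track 101.6°, groundspeed 133.5 kt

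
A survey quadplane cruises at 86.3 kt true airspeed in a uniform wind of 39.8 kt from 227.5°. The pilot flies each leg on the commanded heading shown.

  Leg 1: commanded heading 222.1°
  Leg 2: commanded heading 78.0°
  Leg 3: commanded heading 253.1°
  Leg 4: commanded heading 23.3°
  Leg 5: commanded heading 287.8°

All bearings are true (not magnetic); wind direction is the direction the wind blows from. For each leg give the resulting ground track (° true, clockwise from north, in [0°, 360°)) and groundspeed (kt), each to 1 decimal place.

Leg 1: heading 222.1°; drift -4.6° → track 217.5°, groundspeed 46.8 kt
Leg 2: heading 78.0°; drift -9.5° → track 68.5°, groundspeed 122.3 kt
Leg 3: heading 253.1°; drift +18.8° → track 271.9°, groundspeed 53.3 kt
Leg 4: heading 23.3°; drift +7.6° → track 30.9°, groundspeed 123.7 kt
Leg 5: heading 287.8°; drift +27.4° → track 315.2°, groundspeed 75.0 kt

Leg 1: track=217.5°, groundspeed=46.8 kt
Leg 2: track=68.5°, groundspeed=122.3 kt
Leg 3: track=271.9°, groundspeed=53.3 kt
Leg 4: track=30.9°, groundspeed=123.7 kt
Leg 5: track=315.2°, groundspeed=75.0 kt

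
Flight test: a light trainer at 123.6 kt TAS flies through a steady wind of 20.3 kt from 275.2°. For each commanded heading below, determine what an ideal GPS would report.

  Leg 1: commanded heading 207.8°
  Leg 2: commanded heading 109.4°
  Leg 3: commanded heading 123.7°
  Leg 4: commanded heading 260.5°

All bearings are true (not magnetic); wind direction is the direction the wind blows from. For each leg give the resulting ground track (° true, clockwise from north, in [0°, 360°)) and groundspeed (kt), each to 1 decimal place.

Leg 1: track=198.6°, groundspeed=117.3 kt
Leg 2: track=107.4°, groundspeed=143.4 kt
Leg 3: track=119.8°, groundspeed=141.8 kt
Leg 4: track=257.7°, groundspeed=104.1 kt

Leg 1: heading 207.8°; drift -9.2° → track 198.6°, groundspeed 117.3 kt
Leg 2: heading 109.4°; drift -2.0° → track 107.4°, groundspeed 143.4 kt
Leg 3: heading 123.7°; drift -3.9° → track 119.8°, groundspeed 141.8 kt
Leg 4: heading 260.5°; drift -2.8° → track 257.7°, groundspeed 104.1 kt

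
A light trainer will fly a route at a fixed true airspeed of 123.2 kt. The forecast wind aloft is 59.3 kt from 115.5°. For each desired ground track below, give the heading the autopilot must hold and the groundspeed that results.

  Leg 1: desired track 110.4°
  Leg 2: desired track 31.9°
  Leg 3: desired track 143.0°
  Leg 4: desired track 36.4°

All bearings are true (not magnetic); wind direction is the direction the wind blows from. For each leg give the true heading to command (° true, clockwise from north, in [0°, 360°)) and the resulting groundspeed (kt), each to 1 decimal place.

Leg 1: desired track 110.4°; wind correction +2.5° → command heading 112.9°, groundspeed 64.0 kt
Leg 2: desired track 31.9°; wind correction +28.6° → command heading 60.5°, groundspeed 101.6 kt
Leg 3: desired track 143.0°; wind correction -12.8° → command heading 130.2°, groundspeed 67.5 kt
Leg 4: desired track 36.4°; wind correction +28.2° → command heading 64.6°, groundspeed 97.4 kt

Leg 1: heading=112.9°, groundspeed=64.0 kt
Leg 2: heading=60.5°, groundspeed=101.6 kt
Leg 3: heading=130.2°, groundspeed=67.5 kt
Leg 4: heading=64.6°, groundspeed=97.4 kt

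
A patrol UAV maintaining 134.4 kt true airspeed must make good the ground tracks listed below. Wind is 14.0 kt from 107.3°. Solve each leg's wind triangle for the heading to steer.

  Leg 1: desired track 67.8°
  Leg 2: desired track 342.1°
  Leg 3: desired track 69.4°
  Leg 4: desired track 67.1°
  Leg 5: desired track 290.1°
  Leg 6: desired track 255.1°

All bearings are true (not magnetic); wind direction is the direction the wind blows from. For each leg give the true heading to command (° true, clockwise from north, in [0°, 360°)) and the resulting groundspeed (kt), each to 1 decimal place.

Leg 1: heading=71.6°, groundspeed=123.3 kt
Leg 2: heading=347.0°, groundspeed=142.0 kt
Leg 3: heading=73.1°, groundspeed=123.1 kt
Leg 4: heading=71.0°, groundspeed=123.4 kt
Leg 5: heading=290.4°, groundspeed=148.4 kt
Leg 6: heading=251.9°, groundspeed=146.0 kt

Leg 1: desired track 67.8°; wind correction +3.8° → command heading 71.6°, groundspeed 123.3 kt
Leg 2: desired track 342.1°; wind correction +4.9° → command heading 347.0°, groundspeed 142.0 kt
Leg 3: desired track 69.4°; wind correction +3.7° → command heading 73.1°, groundspeed 123.1 kt
Leg 4: desired track 67.1°; wind correction +3.9° → command heading 71.0°, groundspeed 123.4 kt
Leg 5: desired track 290.1°; wind correction +0.3° → command heading 290.4°, groundspeed 148.4 kt
Leg 6: desired track 255.1°; wind correction -3.2° → command heading 251.9°, groundspeed 146.0 kt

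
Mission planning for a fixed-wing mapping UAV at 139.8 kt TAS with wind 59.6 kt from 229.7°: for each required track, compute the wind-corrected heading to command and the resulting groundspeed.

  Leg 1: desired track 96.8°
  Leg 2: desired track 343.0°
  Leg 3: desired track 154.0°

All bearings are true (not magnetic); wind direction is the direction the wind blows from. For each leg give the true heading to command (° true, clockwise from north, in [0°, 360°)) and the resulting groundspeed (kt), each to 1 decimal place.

Leg 1: desired track 96.8°; wind correction +18.2° → command heading 115.0°, groundspeed 173.4 kt
Leg 2: desired track 343.0°; wind correction -23.1° → command heading 319.9°, groundspeed 152.2 kt
Leg 3: desired track 154.0°; wind correction +24.4° → command heading 178.4°, groundspeed 112.6 kt

Leg 1: heading=115.0°, groundspeed=173.4 kt
Leg 2: heading=319.9°, groundspeed=152.2 kt
Leg 3: heading=178.4°, groundspeed=112.6 kt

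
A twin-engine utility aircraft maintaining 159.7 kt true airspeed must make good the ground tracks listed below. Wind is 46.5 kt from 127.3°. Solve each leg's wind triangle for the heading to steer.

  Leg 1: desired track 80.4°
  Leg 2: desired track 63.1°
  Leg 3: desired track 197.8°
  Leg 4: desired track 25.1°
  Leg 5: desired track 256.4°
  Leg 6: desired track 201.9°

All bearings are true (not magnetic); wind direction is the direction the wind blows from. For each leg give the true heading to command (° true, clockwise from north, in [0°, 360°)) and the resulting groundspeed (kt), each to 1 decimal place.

Leg 1: heading=92.7°, groundspeed=124.3 kt
Leg 2: heading=78.3°, groundspeed=133.9 kt
Leg 3: heading=181.9°, groundspeed=138.0 kt
Leg 4: heading=41.6°, groundspeed=162.9 kt
Leg 5: heading=243.3°, groundspeed=184.9 kt
Leg 6: heading=185.6°, groundspeed=140.9 kt

Leg 1: desired track 80.4°; wind correction +12.3° → command heading 92.7°, groundspeed 124.3 kt
Leg 2: desired track 63.1°; wind correction +15.2° → command heading 78.3°, groundspeed 133.9 kt
Leg 3: desired track 197.8°; wind correction -15.9° → command heading 181.9°, groundspeed 138.0 kt
Leg 4: desired track 25.1°; wind correction +16.5° → command heading 41.6°, groundspeed 162.9 kt
Leg 5: desired track 256.4°; wind correction -13.1° → command heading 243.3°, groundspeed 184.9 kt
Leg 6: desired track 201.9°; wind correction -16.3° → command heading 185.6°, groundspeed 140.9 kt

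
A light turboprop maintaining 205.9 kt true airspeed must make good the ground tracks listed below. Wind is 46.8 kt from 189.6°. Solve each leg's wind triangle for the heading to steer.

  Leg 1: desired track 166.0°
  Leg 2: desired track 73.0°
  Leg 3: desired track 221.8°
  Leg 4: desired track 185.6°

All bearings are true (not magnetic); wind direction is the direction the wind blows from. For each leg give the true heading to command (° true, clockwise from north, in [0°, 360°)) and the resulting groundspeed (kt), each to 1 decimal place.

Leg 1: desired track 166.0°; wind correction +5.2° → command heading 171.2°, groundspeed 162.2 kt
Leg 2: desired track 73.0°; wind correction +11.7° → command heading 84.7°, groundspeed 222.6 kt
Leg 3: desired track 221.8°; wind correction -7.0° → command heading 214.8°, groundspeed 164.8 kt
Leg 4: desired track 185.6°; wind correction +0.9° → command heading 186.5°, groundspeed 159.2 kt

Leg 1: heading=171.2°, groundspeed=162.2 kt
Leg 2: heading=84.7°, groundspeed=222.6 kt
Leg 3: heading=214.8°, groundspeed=164.8 kt
Leg 4: heading=186.5°, groundspeed=159.2 kt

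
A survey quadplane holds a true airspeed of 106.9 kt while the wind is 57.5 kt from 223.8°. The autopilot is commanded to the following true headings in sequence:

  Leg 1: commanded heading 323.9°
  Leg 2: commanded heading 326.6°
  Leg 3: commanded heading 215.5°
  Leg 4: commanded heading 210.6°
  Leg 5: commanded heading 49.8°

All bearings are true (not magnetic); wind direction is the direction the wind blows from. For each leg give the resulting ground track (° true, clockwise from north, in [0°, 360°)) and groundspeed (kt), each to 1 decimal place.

Leg 1: track=349.7°, groundspeed=130.0 kt
Leg 2: track=351.7°, groundspeed=132.1 kt
Leg 3: track=206.1°, groundspeed=50.7 kt
Leg 4: track=196.1°, groundspeed=52.6 kt
Leg 5: track=47.7°, groundspeed=164.2 kt

Leg 1: heading 323.9°; drift +25.8° → track 349.7°, groundspeed 130.0 kt
Leg 2: heading 326.6°; drift +25.1° → track 351.7°, groundspeed 132.1 kt
Leg 3: heading 215.5°; drift -9.4° → track 206.1°, groundspeed 50.7 kt
Leg 4: heading 210.6°; drift -14.5° → track 196.1°, groundspeed 52.6 kt
Leg 5: heading 49.8°; drift -2.1° → track 47.7°, groundspeed 164.2 kt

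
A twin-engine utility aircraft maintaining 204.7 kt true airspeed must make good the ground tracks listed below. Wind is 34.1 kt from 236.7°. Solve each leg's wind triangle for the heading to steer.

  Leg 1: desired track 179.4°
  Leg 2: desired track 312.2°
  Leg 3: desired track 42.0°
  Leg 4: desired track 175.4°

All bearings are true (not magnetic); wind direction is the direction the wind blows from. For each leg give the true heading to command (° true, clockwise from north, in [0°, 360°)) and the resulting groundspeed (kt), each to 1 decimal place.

Leg 1: heading=187.5°, groundspeed=184.3 kt
Leg 2: heading=302.9°, groundspeed=193.5 kt
Leg 3: heading=39.6°, groundspeed=237.5 kt
Leg 4: heading=183.8°, groundspeed=186.1 kt

Leg 1: desired track 179.4°; wind correction +8.1° → command heading 187.5°, groundspeed 184.3 kt
Leg 2: desired track 312.2°; wind correction -9.3° → command heading 302.9°, groundspeed 193.5 kt
Leg 3: desired track 42.0°; wind correction -2.4° → command heading 39.6°, groundspeed 237.5 kt
Leg 4: desired track 175.4°; wind correction +8.4° → command heading 183.8°, groundspeed 186.1 kt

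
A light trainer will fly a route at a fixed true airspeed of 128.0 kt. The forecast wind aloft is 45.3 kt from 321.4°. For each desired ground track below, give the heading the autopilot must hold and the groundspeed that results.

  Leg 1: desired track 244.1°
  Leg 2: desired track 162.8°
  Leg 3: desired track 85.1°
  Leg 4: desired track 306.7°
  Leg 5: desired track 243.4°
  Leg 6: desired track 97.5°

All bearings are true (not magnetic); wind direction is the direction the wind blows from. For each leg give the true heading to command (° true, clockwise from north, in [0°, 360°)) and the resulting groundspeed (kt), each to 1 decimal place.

Leg 1: heading=264.3°, groundspeed=110.2 kt
Leg 2: heading=170.2°, groundspeed=169.1 kt
Leg 3: heading=68.0°, groundspeed=147.5 kt
Leg 4: heading=311.9°, groundspeed=83.7 kt
Leg 5: heading=263.7°, groundspeed=110.7 kt
Leg 6: heading=83.3°, groundspeed=156.7 kt

Leg 1: desired track 244.1°; wind correction +20.2° → command heading 264.3°, groundspeed 110.2 kt
Leg 2: desired track 162.8°; wind correction +7.4° → command heading 170.2°, groundspeed 169.1 kt
Leg 3: desired track 85.1°; wind correction -17.1° → command heading 68.0°, groundspeed 147.5 kt
Leg 4: desired track 306.7°; wind correction +5.2° → command heading 311.9°, groundspeed 83.7 kt
Leg 5: desired track 243.4°; wind correction +20.3° → command heading 263.7°, groundspeed 110.7 kt
Leg 6: desired track 97.5°; wind correction -14.2° → command heading 83.3°, groundspeed 156.7 kt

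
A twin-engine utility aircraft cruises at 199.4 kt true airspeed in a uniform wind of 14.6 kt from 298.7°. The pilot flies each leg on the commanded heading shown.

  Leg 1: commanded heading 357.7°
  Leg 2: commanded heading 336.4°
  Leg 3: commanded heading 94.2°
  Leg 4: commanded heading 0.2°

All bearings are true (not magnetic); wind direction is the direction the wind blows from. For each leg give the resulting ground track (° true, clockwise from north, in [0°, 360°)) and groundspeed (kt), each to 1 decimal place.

Leg 1: heading 357.7°; drift +3.7° → track 1.4°, groundspeed 192.3 kt
Leg 2: heading 336.4°; drift +2.7° → track 339.1°, groundspeed 188.1 kt
Leg 3: heading 94.2°; drift +1.6° → track 95.8°, groundspeed 212.8 kt
Leg 4: heading 0.2°; drift +3.8° → track 4.0°, groundspeed 192.9 kt

Leg 1: track=1.4°, groundspeed=192.3 kt
Leg 2: track=339.1°, groundspeed=188.1 kt
Leg 3: track=95.8°, groundspeed=212.8 kt
Leg 4: track=4.0°, groundspeed=192.9 kt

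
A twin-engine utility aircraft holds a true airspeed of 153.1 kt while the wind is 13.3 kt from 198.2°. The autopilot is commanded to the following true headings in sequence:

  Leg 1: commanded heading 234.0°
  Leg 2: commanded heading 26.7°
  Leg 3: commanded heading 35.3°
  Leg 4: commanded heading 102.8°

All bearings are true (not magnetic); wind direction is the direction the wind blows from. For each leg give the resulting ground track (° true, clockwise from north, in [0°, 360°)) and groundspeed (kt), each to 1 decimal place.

Leg 1: heading 234.0°; drift +3.1° → track 237.1°, groundspeed 142.5 kt
Leg 2: heading 26.7°; drift -0.7° → track 26.0°, groundspeed 166.3 kt
Leg 3: heading 35.3°; drift -1.4° → track 33.9°, groundspeed 165.9 kt
Leg 4: heading 102.8°; drift -4.9° → track 97.9°, groundspeed 154.9 kt

Leg 1: track=237.1°, groundspeed=142.5 kt
Leg 2: track=26.0°, groundspeed=166.3 kt
Leg 3: track=33.9°, groundspeed=165.9 kt
Leg 4: track=97.9°, groundspeed=154.9 kt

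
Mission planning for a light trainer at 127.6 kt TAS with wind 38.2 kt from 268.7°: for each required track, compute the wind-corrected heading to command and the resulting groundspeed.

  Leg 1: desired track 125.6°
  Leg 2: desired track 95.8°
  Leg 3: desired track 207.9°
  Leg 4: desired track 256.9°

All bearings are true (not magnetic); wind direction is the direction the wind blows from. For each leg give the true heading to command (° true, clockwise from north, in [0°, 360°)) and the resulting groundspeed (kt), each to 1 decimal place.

Leg 1: desired track 125.6°; wind correction +10.4° → command heading 136.0°, groundspeed 156.1 kt
Leg 2: desired track 95.8°; wind correction +2.1° → command heading 97.9°, groundspeed 165.4 kt
Leg 3: desired track 207.9°; wind correction +15.1° → command heading 223.0°, groundspeed 104.5 kt
Leg 4: desired track 256.9°; wind correction +3.5° → command heading 260.4°, groundspeed 90.0 kt

Leg 1: heading=136.0°, groundspeed=156.1 kt
Leg 2: heading=97.9°, groundspeed=165.4 kt
Leg 3: heading=223.0°, groundspeed=104.5 kt
Leg 4: heading=260.4°, groundspeed=90.0 kt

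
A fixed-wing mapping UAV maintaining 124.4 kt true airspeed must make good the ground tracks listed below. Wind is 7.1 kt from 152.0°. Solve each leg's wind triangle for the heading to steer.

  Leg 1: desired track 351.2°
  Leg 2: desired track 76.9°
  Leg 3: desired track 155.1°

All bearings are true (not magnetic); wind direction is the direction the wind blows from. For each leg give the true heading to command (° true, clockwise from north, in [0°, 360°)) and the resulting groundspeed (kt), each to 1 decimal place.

Leg 1: heading=352.3°, groundspeed=131.1 kt
Leg 2: heading=80.1°, groundspeed=122.4 kt
Leg 3: heading=154.9°, groundspeed=117.3 kt

Leg 1: desired track 351.2°; wind correction +1.1° → command heading 352.3°, groundspeed 131.1 kt
Leg 2: desired track 76.9°; wind correction +3.2° → command heading 80.1°, groundspeed 122.4 kt
Leg 3: desired track 155.1°; wind correction -0.2° → command heading 154.9°, groundspeed 117.3 kt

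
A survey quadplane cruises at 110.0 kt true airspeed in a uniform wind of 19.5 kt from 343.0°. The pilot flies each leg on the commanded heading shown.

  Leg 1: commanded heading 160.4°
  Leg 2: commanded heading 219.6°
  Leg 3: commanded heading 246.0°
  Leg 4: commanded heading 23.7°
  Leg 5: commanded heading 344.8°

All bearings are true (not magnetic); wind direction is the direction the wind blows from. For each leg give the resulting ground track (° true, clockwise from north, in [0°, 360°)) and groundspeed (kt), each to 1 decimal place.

Leg 1: track=160.8°, groundspeed=129.5 kt
Leg 2: track=211.9°, groundspeed=121.8 kt
Leg 3: track=236.2°, groundspeed=114.0 kt
Leg 4: track=31.3°, groundspeed=96.1 kt
Leg 5: track=345.2°, groundspeed=90.5 kt

Leg 1: heading 160.4°; drift +0.4° → track 160.8°, groundspeed 129.5 kt
Leg 2: heading 219.6°; drift -7.7° → track 211.9°, groundspeed 121.8 kt
Leg 3: heading 246.0°; drift -9.8° → track 236.2°, groundspeed 114.0 kt
Leg 4: heading 23.7°; drift +7.6° → track 31.3°, groundspeed 96.1 kt
Leg 5: heading 344.8°; drift +0.4° → track 345.2°, groundspeed 90.5 kt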